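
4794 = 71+4723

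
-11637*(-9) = 104733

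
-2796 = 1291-4087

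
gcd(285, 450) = 15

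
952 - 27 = 925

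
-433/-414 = 1 + 19/414 ≈ 1.05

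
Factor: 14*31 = 2^1*7^1*31^1 = 434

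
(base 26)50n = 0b110101001011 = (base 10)3403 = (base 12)1b77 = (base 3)11200001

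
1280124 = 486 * 2634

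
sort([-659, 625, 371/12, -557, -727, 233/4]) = [-727, -659, -557, 371/12, 233/4, 625]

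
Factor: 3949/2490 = 2^(-1) * 3^(-1) * 5^(-1) * 11^1 * 83^(-1) * 359^1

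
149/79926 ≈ 0.00186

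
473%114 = 17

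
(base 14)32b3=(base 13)3cc6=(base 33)823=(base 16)224d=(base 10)8781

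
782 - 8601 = -7819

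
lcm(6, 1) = 6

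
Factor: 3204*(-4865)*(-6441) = 2^2*3^3*5^1*7^1*19^1*89^1*113^1*139^1 = 100398829860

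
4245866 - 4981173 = -735307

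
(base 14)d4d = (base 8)5071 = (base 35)24r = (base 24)4d1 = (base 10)2617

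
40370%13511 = 13348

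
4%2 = 0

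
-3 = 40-43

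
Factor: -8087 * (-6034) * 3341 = 2^1 * 7^1 * 13^1 * 257^1 * 431^1 * 8087^1 = 163030636678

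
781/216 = 3 + 133/216≈3.62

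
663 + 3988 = 4651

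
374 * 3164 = 1183336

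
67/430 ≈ 0.156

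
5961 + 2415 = 8376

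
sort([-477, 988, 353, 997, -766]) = [-766, -477, 353, 988, 997]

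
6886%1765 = 1591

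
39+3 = 42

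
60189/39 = 1543+4/13 ≈ 1543.31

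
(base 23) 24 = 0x32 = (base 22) 26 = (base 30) 1k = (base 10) 50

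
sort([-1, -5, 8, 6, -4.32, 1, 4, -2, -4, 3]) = [-5, -4.32, -4, -2, -1, 1, 3, 4, 6, 8]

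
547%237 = 73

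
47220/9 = 5246 + 2/3 ≈ 5246.67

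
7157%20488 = 7157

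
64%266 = 64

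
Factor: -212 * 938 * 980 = -1 * 2^5 * 5^1 * 7^3 * 53^1 * 67^1 = -194878880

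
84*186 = 15624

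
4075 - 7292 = -3217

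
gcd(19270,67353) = 1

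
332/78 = 4+10/39 ≈ 4.26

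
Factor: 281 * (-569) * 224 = -1 * 2^5 * 7^1 * 281^1 * 569^1 = -35815136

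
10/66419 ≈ 0.000151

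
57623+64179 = 121802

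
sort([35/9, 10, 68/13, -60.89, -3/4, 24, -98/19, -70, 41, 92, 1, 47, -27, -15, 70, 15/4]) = [-70, -60.89, -27, -15, -98/19, -3/4, 1, 15/4, 35/9, 68/13, 10, 24, 41, 47, 70, 92]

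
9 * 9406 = 84654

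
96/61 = 1 + 35/61 ≈ 1.57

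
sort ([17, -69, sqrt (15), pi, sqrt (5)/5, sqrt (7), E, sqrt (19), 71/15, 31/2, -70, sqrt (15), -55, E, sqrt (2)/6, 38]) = [-70, -69, -55, sqrt (2)/6, sqrt (5)/5, sqrt (7), E, E, pi, sqrt (15), sqrt (15), sqrt (19), 71/15, 31/2, 17, 38]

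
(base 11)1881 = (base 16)954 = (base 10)2388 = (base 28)318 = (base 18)76c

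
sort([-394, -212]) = [-394, -212]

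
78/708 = 13/118 ≈ 0.110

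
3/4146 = 1/1382 ≈ 0.000724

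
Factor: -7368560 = -1*2^4*5^1*92107^1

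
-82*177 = -14514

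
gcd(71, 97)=1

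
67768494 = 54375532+13392962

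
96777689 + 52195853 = 148973542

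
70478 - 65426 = 5052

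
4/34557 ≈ 0.000116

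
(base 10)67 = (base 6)151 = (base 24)2j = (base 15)47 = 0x43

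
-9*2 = -18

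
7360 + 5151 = 12511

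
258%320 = 258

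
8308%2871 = 2566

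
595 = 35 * 17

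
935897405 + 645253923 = 1581151328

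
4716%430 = 416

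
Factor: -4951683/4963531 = -1*3^2*11^2*2069^(-1)*2399^(-1)*4547^1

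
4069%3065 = 1004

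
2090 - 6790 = -4700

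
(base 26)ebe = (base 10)9764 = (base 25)ffe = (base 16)2624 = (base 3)111101122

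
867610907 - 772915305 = 94695602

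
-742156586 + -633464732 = -1375621318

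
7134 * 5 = 35670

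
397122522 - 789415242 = -392292720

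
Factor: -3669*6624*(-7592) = 2^8*3^3*13^1*23^1*73^1*1223^1 = 184511837952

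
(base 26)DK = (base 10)358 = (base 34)AI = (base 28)CM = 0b101100110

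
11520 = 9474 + 2046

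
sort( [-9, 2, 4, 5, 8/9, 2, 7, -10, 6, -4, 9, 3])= [-10, -9, -4, 8/9, 2, 2, 3, 4, 5, 6, 7, 9]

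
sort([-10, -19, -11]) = [-19, -11, -10]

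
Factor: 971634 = 2^1 * 3^1 * 67^1 * 2417^1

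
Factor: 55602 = 2^1 * 3^2 * 3089^1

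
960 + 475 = 1435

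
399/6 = 133/2 = 66.50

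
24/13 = 1 + 11/13 ≈ 1.85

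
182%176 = 6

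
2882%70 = 12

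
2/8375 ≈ 0.000239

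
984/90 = 10 + 14/15 ≈ 10.93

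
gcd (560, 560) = 560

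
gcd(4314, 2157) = 2157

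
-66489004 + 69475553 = 2986549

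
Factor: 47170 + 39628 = 2^1*43399^1 = 86798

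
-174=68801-68975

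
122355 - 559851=-437496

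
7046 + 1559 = 8605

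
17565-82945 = -65380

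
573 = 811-238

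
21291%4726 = 2387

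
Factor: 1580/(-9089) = -1 * 2^2 * 5^1 * 61^(-1) * 79^1 * 149^(-1)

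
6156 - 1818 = 4338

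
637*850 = 541450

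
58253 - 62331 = -4078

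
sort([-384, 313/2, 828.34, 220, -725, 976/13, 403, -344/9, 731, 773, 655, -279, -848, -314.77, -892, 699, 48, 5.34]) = [-892, -848, -725, -384, -314.77, -279, -344/9, 5.34, 48, 976/13, 313/2, 220, 403, 655, 699, 731, 773, 828.34]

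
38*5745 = 218310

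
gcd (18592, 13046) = 2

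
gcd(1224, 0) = 1224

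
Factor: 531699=3^1 * 7^2 * 3617^1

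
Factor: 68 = 2^2 * 17^1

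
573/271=2 + 31/271 ≈ 2.11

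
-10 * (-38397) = 383970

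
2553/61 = 41 + 52/61 ≈ 41.85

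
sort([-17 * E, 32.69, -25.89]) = [-17 * E, -25.89, 32.69]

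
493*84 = 41412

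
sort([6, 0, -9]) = [-9, 0, 6]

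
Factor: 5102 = 2^1*2551^1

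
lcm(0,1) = 0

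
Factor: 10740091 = 2671^1 * 4021^1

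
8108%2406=890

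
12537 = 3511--9026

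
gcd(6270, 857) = 1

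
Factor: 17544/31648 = 2^(-2) * 3^1 * 17^1 * 23^(-1) = 51/92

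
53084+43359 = 96443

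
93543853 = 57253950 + 36289903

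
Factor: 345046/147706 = 13^(-1) * 19^(-1) * 577^1 = 577/247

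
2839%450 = 139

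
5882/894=6 + 259/447 ≈ 6.58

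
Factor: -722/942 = -1 * 3^(-1) * 19^2 * 157^(-1) = -361/471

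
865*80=69200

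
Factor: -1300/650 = -1 * 2^1 = -2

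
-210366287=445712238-656078525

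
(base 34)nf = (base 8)1435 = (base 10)797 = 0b1100011101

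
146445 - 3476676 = -3330231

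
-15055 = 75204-90259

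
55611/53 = 1049 + 14/53 ≈ 1049.26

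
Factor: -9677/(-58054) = 2^(-1) * 9677^1 * 29027^(-1) 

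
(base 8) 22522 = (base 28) c56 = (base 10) 9554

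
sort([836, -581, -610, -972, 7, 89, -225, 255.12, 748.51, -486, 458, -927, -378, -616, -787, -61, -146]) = [-972, -927, -787, -616, -610, -581, -486, -378, -225, -146, -61, 7, 89, 255.12, 458, 748.51, 836]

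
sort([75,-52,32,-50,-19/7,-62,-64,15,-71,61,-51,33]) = [-71,-64,-62,-52,-51,-50,-19/7,15,32,33,61,75]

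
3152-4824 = -1672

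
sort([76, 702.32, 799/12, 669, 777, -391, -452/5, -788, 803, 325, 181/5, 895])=[-788, -391, -452/5, 181/5, 799/12, 76, 325, 669, 702.32, 777, 803, 895]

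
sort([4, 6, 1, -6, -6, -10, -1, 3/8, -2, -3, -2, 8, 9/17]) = [-10, -6, -6, -3, -2, -2, -1, 3/8, 9/17, 1, 4, 6, 8]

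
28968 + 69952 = 98920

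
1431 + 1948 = 3379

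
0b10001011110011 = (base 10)8947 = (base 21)k61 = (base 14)3391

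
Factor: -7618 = -1 * 2^1 * 13^1 * 293^1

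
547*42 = 22974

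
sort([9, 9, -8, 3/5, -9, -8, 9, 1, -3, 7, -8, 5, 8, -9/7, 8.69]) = [-9, -8, -8, -8, -3, -9/7, 3/5, 1, 5, 7, 8, 8.69, 9, 9, 9]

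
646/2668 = 323/1334 ≈ 0.242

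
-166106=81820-247926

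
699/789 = 233/263 ≈ 0.886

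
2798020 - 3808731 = -1010711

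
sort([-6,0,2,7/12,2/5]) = [-6,0,2/5,7/12,2]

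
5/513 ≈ 0.00975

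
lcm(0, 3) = 0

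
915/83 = 11 + 2/83 ≈ 11.02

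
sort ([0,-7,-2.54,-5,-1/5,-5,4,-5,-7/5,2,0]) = [-7,-5,-5,-5,-2.54,-7/5,-1/5,0,0,2,4]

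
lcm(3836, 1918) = 3836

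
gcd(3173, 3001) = 1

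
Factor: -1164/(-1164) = 1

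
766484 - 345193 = 421291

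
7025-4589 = 2436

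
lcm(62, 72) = 2232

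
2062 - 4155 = -2093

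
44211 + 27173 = 71384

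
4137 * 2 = 8274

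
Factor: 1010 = 2^1*5^1*101^1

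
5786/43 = 134 + 24/43 ≈ 134.56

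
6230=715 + 5515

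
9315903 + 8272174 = 17588077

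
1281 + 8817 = 10098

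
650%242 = 166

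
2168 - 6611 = -4443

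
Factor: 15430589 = 149^1 * 103561^1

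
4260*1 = 4260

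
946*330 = 312180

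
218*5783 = 1260694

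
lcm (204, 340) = 1020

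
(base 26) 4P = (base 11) 108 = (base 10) 129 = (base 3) 11210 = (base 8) 201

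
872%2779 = 872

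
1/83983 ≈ 0.0000119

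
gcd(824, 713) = 1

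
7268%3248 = 772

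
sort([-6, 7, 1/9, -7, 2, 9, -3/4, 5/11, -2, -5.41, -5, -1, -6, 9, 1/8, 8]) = [-7, -6, -6, -5.41, -5, -2, -1, -3/4, 1/9, 1/8, 5/11, 2, 7, 8, 9, 9]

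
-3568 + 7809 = 4241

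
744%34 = 30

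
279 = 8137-7858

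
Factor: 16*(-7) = -1*2^4*7^1 = -112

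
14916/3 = 4972 = 4972.00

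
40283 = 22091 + 18192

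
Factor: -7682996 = -1*2^2*47^1*40867^1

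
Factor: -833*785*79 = -1*5^1*7^2*17^1*79^1*157^1 = -51658495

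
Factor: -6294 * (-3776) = 2^7 * 3^1 * 59^1 * 1049^1 = 23766144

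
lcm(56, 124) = 1736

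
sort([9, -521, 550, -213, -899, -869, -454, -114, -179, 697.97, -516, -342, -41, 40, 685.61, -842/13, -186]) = [-899, -869, -521, -516, -454, -342, -213, -186, -179, -114, -842/13, -41, 9, 40, 550, 685.61, 697.97]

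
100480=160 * 628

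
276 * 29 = 8004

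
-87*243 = -21141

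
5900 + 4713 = 10613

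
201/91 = 2 + 19/91 ≈ 2.21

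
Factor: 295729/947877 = 3^(-1) * 83^1 * 509^1 * 45137^(-1) = 42247/135411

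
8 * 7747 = 61976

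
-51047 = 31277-82324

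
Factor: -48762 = -1 * 2^1 * 3^4 * 7^1 * 43^1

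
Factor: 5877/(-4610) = -1 * 2^(-1) * 3^2 * 5^(-1) * 461^(-1) * 653^1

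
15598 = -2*(-7799)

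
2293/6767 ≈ 0.339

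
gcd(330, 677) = 1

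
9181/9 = 1020 + 1/9 ≈ 1020.11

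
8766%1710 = 216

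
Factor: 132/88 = 2^(-1) * 3^1 = 3/2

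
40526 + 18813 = 59339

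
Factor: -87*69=-1*3^2*23^1*29^1=-6003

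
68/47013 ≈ 0.00145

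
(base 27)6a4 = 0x1228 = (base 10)4648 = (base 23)8i2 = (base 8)11050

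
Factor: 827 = 827^1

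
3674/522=1837/261 ≈ 7.04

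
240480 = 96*2505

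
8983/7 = 1283 + 2/7 ≈ 1283.29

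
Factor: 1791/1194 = 2^(-1)*3^1 = 3/2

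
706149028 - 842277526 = -136128498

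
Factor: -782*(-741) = 2^1*3^1*13^1*17^1*19^1*23^1 = 579462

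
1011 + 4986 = 5997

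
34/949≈0.0358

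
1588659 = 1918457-329798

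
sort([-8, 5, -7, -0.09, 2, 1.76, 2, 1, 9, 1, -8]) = [-8, -8, -7, -0.09, 1, 1, 1.76, 2, 2, 5, 9]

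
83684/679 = 123 + 167/679 ≈ 123.25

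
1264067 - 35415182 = -34151115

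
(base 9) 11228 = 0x1d36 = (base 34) 6fw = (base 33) 6sk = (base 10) 7478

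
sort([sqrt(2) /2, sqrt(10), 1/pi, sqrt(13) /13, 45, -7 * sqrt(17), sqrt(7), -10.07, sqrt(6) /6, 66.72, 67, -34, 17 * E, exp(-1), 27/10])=[-34, -7 * sqrt(17), -10.07, sqrt(13) /13, 1/pi, exp(-1), sqrt(6) /6, sqrt(2) /2, sqrt(7), 27/10, sqrt(10), 45, 17 * E, 66.72, 67]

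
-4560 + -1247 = -5807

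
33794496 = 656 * 51516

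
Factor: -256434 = -1 * 2^1 * 3^1 * 79^1 * 541^1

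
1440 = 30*48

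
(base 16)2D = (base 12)39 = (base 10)45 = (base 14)33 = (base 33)1C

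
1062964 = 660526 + 402438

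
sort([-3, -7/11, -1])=[-3, -1, -7/11]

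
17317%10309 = 7008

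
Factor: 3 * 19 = 3^1 * 19^1 = 57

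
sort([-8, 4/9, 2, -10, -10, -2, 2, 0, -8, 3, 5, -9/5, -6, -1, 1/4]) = [-10, -10, -8, -8, -6, -2, -9/5, -1, 0, 1/4, 4/9, 2, 2, 3, 5]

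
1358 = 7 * 194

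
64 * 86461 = 5533504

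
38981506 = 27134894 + 11846612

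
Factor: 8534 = 2^1*17^1*251^1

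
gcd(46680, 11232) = 24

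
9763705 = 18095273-8331568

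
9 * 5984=53856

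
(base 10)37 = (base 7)52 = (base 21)1g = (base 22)1f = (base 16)25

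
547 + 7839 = 8386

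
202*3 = 606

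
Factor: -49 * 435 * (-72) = 2^3 * 3^3 * 5^1 * 7^2 * 29^1 = 1534680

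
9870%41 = 30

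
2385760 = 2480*962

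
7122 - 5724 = 1398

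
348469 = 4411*79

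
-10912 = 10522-21434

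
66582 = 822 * 81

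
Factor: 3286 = 2^1*31^1*53^1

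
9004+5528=14532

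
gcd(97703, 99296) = 1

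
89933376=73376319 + 16557057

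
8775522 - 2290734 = 6484788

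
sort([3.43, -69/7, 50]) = [-69/7, 3.43, 50]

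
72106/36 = 36053/18 ≈ 2002.94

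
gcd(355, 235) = 5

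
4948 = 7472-2524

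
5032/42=119 + 17/21 ≈ 119.81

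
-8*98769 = -790152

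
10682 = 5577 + 5105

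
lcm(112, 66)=3696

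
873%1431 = 873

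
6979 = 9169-2190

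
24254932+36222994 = 60477926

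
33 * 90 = 2970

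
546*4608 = 2515968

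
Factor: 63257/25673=17^1 * 61^2 * 25673^ (-1) 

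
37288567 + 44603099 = 81891666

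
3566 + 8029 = 11595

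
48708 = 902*54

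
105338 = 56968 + 48370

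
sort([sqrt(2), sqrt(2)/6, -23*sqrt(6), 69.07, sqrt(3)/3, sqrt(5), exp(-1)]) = [-23*sqrt(6), sqrt(2)/6, exp(-1), sqrt(3)/3, sqrt(2), sqrt(5), 69.07]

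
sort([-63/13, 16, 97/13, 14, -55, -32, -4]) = [-55, -32, -63/13, -4, 97/13, 14, 16]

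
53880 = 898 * 60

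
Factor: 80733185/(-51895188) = -1*2^(-2)*3^(-3)*5^1*13^1*19^1*89^(-1)*5399^(-1)*65371^1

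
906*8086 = 7325916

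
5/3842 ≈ 0.00130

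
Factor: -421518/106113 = -1*2^1*7^(-1)*31^(-1)*431^1 = -862/217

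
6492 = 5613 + 879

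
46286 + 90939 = 137225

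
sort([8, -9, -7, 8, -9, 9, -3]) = [-9, -9, -7, -3, 8, 8, 9]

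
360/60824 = 45/7603 ≈ 0.00592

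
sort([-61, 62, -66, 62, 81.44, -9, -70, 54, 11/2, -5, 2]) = [-70, -66, -61, -9, -5, 2, 11/2, 54, 62, 62, 81.44]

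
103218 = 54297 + 48921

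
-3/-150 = 1/50 = 0.02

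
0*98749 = 0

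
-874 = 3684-4558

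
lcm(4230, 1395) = 131130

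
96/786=16/131 ≈ 0.122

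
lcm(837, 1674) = 1674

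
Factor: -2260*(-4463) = 2^2*5^1*113^1*4463^1 = 10086380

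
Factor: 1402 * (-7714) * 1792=-1 * 2^10 * 7^2 * 19^1 * 29^1 * 701^1=-19380530176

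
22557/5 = 4511 + 2/5 = 4511.40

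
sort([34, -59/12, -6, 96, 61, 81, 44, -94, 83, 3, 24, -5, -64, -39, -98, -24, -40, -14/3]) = [-98, -94, -64, -40, -39, -24, -6, -5, -59/12, -14/3, 3, 24, 34, 44, 61, 81, 83, 96]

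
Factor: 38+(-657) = -1 * 619^1 = -619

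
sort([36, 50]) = [36, 50]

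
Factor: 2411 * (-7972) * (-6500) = 2^4 * 5^3 * 13^1 * 1993^1 * 2411^1 = 124933198000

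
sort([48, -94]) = [-94, 48]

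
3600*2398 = 8632800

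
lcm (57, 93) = 1767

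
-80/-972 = 20/243 ≈ 0.0823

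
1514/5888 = 757/2944≈0.257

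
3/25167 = 1/8389 ≈ 0.000119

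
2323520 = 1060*2192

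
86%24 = 14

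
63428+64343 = 127771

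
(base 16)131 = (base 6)1225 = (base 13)1a6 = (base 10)305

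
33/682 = 3/62 ≈ 0.0484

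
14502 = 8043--6459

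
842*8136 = 6850512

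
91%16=11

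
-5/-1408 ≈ 0.00355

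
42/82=21/41 ≈ 0.512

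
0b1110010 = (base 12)96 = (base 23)4m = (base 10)114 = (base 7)222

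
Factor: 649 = 11^1*59^1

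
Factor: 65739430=2^1*5^1*19^1*345997^1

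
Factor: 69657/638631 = 3^(-2)*107^1*109^(-1) = 107/981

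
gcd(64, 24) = 8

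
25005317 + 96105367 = 121110684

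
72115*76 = 5480740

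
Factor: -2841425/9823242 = -1 * 2^(-1) * 3^(-1) * 5^2 * 11^(-1) * 13^(-1) * 107^(-2) * 113657^1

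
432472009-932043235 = -499571226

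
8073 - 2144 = 5929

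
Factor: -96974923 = -1 * 23^1 * 1973^1 * 2137^1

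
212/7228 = 53/1807 ≈ 0.0293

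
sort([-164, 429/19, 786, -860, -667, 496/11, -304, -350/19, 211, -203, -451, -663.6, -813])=[-860, -813, -667, -663.6, -451, -304, -203, -164, -350/19, 429/19, 496/11, 211, 786]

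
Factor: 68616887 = 61^1 * 1124867^1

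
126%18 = 0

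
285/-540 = -19/36 ≈ -0.528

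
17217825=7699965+9517860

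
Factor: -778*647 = -1*2^1*389^1*647^1 = -503366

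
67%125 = 67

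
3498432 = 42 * 83296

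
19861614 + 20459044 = 40320658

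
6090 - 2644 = 3446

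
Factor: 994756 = 2^2*7^1*35527^1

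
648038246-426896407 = 221141839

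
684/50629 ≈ 0.0135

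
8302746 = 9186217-883471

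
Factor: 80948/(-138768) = -1*2^(-2)*3^(-1)*7^1 = -7/12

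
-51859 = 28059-79918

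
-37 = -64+27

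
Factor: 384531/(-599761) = -1*3^1*7^1*461^(-1)*1301^(-1)*18311^1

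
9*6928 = 62352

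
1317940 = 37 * 35620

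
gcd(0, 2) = 2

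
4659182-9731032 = -5071850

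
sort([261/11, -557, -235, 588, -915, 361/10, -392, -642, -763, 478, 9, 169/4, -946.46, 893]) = [-946.46, -915, -763, -642, -557, -392, -235, 9, 261/11, 361/10, 169/4, 478, 588, 893]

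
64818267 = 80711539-15893272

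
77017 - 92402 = -15385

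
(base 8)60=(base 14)36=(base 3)1210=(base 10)48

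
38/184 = 19/92 ≈ 0.207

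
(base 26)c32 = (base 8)20000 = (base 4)2000000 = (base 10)8192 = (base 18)1752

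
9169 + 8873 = 18042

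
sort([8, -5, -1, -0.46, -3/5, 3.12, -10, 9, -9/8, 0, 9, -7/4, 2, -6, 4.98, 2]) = [-10, -6, -5, -7/4, -9/8, -1, -3/5, -0.46, 0, 2, 2, 3.12, 4.98, 8, 9, 9]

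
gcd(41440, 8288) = 8288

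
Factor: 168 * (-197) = -1 * 2^3 * 3^1 * 7^1 * 197^1 = -33096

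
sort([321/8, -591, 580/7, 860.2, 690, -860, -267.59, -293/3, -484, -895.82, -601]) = [-895.82, -860, -601, -591, -484, -267.59, -293/3, 321/8, 580/7, 690, 860.2]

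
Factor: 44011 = 11^1 * 4001^1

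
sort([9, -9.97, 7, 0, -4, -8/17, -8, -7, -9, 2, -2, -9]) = [-9.97, -9, -9, -8, -7, -4, -2, -8/17, 0, 2, 7, 9]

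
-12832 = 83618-96450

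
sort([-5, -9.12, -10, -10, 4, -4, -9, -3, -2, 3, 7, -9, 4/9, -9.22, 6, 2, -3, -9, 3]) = [-10, -10, -9.22, -9.12, -9, -9, -9, -5, -4, -3, -3, -2, 4/9, 2, 3, 3, 4, 6, 7]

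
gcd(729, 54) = 27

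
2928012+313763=3241775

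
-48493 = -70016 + 21523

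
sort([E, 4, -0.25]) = [-0.25, E, 4]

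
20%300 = 20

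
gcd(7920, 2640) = 2640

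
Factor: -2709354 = -1 * 2^1 * 3^1 * 23^1 * 29^1 * 677^1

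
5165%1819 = 1527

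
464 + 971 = 1435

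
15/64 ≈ 0.234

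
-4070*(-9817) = 39955190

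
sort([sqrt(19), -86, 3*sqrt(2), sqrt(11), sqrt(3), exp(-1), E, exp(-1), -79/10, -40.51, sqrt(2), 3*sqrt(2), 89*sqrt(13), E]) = [-86, -40.51, -79/10, exp(-1), exp(-1), sqrt(2), sqrt(3), E, E, sqrt(11), 3*sqrt(2), 3*sqrt(2), sqrt(19), 89*sqrt(13)]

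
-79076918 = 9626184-88703102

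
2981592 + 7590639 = 10572231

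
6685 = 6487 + 198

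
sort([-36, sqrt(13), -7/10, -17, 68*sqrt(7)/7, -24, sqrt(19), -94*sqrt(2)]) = [-94*sqrt(2), -36, -24, -17, -7/10, sqrt(13), sqrt(19), 68*sqrt(7)/7]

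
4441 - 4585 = -144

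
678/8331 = 226/2777 ≈ 0.0814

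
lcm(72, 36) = 72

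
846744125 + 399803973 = 1246548098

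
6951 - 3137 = 3814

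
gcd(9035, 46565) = 695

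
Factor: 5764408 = 2^3 * 13^1 * 43^1 * 1289^1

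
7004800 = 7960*880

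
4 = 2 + 2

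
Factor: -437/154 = -1*2^(-1)*7^(-1)*11^(-1)*19^1*23^1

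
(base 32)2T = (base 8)135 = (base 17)58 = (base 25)3I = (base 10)93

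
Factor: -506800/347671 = -1 * 2^4 * 5^2 * 7^1 * 181^1 * 347671^(-1)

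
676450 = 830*815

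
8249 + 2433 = 10682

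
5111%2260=591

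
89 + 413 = 502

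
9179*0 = 0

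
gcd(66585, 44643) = 69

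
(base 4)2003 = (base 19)6h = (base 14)95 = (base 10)131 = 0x83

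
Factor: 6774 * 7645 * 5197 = 2^1 * 3^1 * 5^1 * 11^1 * 139^1 * 1129^1 * 5197^1 = 269138234310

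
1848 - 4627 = -2779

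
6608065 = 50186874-43578809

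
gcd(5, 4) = 1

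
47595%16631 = 14333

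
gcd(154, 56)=14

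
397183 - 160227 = 236956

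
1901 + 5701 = 7602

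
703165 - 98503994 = -97800829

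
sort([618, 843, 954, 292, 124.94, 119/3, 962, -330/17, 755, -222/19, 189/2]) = [-330/17, -222/19, 119/3, 189/2, 124.94, 292, 618, 755, 843, 954, 962]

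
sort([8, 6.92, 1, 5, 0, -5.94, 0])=[-5.94, 0, 0, 1, 5, 6.92, 8]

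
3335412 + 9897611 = 13233023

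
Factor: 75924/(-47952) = -1 * 2^(-2) * 3^(-1) * 19^1 = -19/12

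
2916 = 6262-3346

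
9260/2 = 4630 = 4630.00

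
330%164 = 2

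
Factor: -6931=-1 * 29^1 * 239^1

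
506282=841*602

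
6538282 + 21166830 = 27705112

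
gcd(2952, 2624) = 328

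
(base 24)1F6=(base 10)942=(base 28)15I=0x3AE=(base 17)347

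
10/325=2/65 ≈ 0.0308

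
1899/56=33 + 51/56 ≈ 33.91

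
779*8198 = 6386242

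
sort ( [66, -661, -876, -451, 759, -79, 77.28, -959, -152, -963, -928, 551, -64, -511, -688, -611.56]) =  [-963, -959, -928, -876, -688, -661, -611.56, -511, -451, -152, -79, -64, 66, 77.28, 551, 759]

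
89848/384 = 233+47/48 ≈ 233.98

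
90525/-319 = -283 - 248/319 ≈ -283.78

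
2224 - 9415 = -7191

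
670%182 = 124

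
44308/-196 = -11077/49 ≈ -226.06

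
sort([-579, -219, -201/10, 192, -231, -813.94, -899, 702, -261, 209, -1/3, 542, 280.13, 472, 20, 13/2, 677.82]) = [-899, -813.94, -579, -261, -231, -219, -201/10, -1/3, 13/2, 20, 192, 209, 280.13, 472, 542, 677.82, 702]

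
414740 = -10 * (-41474)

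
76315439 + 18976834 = 95292273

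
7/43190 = 1/6170 ≈ 0.000162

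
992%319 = 35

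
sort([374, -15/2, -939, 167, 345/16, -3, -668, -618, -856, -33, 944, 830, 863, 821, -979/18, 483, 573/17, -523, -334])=[-939, -856, -668, -618, -523, -334, -979/18, -33, -15/2, -3, 345/16, 573/17, 167, 374, 483, 821, 830, 863, 944]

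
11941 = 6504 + 5437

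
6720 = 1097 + 5623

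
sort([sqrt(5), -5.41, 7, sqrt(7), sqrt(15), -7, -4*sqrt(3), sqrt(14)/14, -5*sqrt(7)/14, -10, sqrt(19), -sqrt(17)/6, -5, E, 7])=[-10, -7, -4*sqrt(3), -5.41, -5, -5*sqrt(7)/14, -sqrt(17)/6, sqrt(14)/14, sqrt(5), sqrt(7), E, sqrt(15), sqrt(19), 7, 7]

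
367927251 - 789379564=-421452313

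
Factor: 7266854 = 2^1 * 7^1 * 17^1 * 19^1 * 1607^1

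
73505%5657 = 5621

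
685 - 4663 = -3978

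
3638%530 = 458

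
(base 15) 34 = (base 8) 61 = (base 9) 54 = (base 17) 2f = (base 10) 49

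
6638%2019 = 581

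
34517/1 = 34517 = 34517.00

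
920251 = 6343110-5422859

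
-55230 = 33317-88547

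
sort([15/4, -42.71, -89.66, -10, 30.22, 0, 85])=[-89.66, -42.71, -10, 0, 15/4, 30.22, 85]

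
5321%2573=175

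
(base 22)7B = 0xA5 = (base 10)165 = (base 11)140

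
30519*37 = 1129203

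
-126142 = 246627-372769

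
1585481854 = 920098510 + 665383344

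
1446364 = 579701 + 866663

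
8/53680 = 1/6710 ≈ 0.000149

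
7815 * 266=2078790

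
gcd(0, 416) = 416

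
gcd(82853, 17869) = 1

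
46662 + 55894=102556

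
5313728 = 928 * 5726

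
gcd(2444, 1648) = 4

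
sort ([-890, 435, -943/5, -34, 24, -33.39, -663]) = [-890, -663, -943/5, -34, -33.39, 24, 435]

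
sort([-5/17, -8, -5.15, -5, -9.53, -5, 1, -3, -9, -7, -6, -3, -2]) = [-9.53, -9, -8, -7, -6, -5.15, -5, -5, -3, -3, -2, -5/17, 1]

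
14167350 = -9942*(-1425)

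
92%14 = 8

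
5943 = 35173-29230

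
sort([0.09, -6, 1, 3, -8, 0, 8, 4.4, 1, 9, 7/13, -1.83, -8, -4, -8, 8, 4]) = [-8, -8, -8, -6, -4, -1.83, 0, 0.09, 7/13, 1, 1, 3, 4, 4.4, 8, 8, 9]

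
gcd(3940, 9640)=20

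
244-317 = -73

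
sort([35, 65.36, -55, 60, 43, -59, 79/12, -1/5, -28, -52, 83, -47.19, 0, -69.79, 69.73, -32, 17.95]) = [-69.79, -59, -55, -52, -47.19, -32, -28, -1/5, 0, 79/12, 17.95, 35, 43, 60, 65.36, 69.73, 83]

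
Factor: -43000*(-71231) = 2^3*5^3*19^1*23^1*43^1*163^1 = 3062933000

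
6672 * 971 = 6478512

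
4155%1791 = 573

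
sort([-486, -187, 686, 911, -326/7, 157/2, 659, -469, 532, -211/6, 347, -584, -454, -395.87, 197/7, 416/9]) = [-584, -486, -469, -454, -395.87, -187, -326/7, -211/6, 197/7, 416/9, 157/2, 347, 532, 659, 686, 911]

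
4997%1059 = 761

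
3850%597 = 268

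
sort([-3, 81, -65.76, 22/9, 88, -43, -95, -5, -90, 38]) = [-95, -90, -65.76, -43, -5, -3, 22/9, 38, 81, 88]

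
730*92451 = 67489230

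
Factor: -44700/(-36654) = 2^1*5^2*41^(-1) = 50/41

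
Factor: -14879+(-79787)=-1*2^1*11^1*13^1*331^1=-94666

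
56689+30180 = 86869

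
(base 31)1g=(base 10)47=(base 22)23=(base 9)52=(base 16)2f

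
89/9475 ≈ 0.00939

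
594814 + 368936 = 963750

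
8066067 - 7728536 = 337531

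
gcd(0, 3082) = 3082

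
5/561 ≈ 0.00891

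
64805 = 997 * 65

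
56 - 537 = -481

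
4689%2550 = 2139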